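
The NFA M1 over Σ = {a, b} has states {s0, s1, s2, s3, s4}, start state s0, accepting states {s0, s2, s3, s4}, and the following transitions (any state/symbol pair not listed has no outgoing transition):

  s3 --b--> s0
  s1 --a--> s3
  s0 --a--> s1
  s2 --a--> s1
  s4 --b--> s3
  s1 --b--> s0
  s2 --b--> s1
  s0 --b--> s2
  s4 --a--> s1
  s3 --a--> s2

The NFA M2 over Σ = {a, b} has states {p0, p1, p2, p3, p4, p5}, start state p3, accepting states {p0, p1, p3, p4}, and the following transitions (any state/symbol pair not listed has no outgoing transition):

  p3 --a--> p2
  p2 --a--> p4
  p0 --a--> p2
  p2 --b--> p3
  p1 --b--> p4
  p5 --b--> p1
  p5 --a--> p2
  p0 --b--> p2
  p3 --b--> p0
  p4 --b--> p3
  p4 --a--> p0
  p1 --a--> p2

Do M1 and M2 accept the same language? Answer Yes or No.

Exploring the product automaton M1 × M2 from the start pair (s0, p3), following both machines on each input symbol, reaches 4 state pairs: (s0, p3), (s1, p2), (s2, p0), (s3, p4).
M1 accepts in {s0, s2, s3, s4} and M2 accepts in {p0, p1, p3, p4}. In every reachable pair the two components are either both accepting — (s0, p3), (s2, p0), (s3, p4) — or both non-accepting, so no string is accepted by exactly one of the machines: L(M1) \ L(M2) and L(M2) \ L(M1) are both empty.
Hence every string is accepted by M1 iff it is accepted by M2, and the two languages coincide.

Yes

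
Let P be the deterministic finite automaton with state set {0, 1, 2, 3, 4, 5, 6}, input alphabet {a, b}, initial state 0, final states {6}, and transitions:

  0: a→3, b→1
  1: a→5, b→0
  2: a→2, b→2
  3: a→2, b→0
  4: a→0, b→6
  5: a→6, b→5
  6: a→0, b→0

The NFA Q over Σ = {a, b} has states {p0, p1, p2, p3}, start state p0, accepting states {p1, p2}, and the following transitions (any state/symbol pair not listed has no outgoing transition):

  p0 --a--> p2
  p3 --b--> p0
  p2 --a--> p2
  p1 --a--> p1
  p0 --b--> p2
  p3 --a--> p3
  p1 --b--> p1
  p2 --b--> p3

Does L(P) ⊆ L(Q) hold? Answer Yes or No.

The string baba is in L(P) but not in L(Q).
So L(P) ⊄ L(Q).

No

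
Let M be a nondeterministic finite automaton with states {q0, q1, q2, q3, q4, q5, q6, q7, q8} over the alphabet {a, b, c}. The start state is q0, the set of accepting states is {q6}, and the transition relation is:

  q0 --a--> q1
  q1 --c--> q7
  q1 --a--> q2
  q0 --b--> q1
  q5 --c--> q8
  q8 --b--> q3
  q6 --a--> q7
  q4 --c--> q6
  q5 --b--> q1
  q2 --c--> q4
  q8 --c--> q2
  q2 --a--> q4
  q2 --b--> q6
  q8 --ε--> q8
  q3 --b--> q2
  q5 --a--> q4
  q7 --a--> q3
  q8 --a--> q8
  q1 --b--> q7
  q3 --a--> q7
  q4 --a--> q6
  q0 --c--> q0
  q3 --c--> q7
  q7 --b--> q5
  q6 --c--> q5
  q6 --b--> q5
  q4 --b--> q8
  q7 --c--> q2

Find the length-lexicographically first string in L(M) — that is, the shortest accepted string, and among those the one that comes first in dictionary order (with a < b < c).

A breadth-first search from q0 reaches an accepting state first via the path q0 → q1 → q2 → q6 on input aab.
No string of length < 3 is accepted (BFS exhausts all shorter strings without reaching an accepting state), and aab is the lexicographically least accepting string of length 3.

aab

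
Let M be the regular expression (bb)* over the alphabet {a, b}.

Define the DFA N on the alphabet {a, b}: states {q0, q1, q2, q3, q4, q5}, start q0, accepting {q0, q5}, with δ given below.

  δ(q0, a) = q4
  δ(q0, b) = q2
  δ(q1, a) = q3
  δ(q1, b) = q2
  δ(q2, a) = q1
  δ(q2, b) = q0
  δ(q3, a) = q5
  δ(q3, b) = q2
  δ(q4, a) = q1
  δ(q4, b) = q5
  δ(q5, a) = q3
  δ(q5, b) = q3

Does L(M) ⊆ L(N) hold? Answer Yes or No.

Yes

Converting the expression M to a DFA (subset construction, then merging equivalent states) gives the minimal DFA with states {m0, m1, m2}, start state m0, accepting states {m0} and transitions m0: a→m1, b→m2; m1: a→m1, b→m1; m2: a→m1, b→m0.
Exploring the product automaton M × N from the start pair (m0, q0), following both machines on each input symbol, reaches 8 state pairs: (m0, q0), (m1, q4), (m2, q2), (m1, q1), (m1, q5), (m1, q3), (m1, q2), (m1, q0).
M accepts in {m0} and N accepts in {q0, q5}. The reachable pairs whose M-component is accepting are (m0, q0); in each of them the N-component is accepting too, so the product for L(M) \ L(N) (M-component accepting, N-component rejecting) has no reachable accepting pair and the difference is empty.
Hence every string in L(M) is also in L(N).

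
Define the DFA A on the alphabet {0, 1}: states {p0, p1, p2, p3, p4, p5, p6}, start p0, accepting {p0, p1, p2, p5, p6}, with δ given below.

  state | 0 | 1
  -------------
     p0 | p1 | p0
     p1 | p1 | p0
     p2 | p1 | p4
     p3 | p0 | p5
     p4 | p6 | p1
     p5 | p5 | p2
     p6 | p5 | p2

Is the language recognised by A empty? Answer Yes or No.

The empty string ε is accepted: the run p0 ends in the accepting state p0.
Since at least one string is accepted, L(A) is not empty.

No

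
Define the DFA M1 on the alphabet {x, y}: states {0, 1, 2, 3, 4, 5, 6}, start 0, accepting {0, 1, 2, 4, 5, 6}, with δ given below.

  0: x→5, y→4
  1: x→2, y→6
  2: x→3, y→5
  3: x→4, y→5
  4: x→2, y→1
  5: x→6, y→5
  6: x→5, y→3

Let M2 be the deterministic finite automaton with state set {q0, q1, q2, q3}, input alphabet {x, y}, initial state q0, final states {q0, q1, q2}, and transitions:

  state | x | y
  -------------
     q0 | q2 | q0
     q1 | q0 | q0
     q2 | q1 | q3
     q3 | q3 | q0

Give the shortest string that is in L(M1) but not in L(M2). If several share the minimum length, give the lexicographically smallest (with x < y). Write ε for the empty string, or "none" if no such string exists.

xy

The string xy is accepted by M1 but not by M2.
No shorter string lies in the difference, and xy is the lexicographically first length-2 string in L(M1) \ L(M2).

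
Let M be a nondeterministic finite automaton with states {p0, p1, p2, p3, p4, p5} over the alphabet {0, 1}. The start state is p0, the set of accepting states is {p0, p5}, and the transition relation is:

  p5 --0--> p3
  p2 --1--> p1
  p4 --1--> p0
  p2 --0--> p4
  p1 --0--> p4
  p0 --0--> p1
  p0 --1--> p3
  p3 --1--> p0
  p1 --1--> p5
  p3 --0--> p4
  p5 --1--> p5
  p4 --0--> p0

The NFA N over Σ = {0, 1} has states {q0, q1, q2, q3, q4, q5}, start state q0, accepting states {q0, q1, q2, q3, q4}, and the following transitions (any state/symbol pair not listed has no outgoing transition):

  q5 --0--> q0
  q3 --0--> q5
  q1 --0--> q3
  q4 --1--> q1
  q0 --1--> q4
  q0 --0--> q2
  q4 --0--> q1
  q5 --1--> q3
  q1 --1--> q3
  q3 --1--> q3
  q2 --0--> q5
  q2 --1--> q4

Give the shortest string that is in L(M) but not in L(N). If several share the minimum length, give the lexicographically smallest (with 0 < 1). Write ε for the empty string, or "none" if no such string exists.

01000

The string 01000 is accepted by M but not by N.
No shorter string lies in the difference, and 01000 is the lexicographically first length-5 string in L(M) \ L(N).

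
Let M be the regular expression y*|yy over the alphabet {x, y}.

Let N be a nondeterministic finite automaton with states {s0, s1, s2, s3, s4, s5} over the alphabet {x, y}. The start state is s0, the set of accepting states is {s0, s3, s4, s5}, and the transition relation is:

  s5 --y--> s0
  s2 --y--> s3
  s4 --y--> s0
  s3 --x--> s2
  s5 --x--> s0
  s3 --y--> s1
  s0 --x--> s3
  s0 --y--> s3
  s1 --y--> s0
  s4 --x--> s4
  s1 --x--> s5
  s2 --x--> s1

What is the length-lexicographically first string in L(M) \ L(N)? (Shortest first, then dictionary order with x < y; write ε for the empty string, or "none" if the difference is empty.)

yy

The string yy is accepted by M but not by N.
No shorter string lies in the difference, and yy is the lexicographically first length-2 string in L(M) \ L(N).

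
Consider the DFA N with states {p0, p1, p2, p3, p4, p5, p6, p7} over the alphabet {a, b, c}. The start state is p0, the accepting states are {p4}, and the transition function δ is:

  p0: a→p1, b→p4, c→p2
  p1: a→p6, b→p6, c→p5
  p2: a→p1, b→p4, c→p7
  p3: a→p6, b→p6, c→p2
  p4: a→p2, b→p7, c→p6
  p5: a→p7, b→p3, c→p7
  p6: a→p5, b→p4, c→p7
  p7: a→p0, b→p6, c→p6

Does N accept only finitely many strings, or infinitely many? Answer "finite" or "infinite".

State p1 is reachable from the start and can reach an accepting state, and it lies on the cycle p1 → p5 → p3 → p2 → p1.
Traversing that cycle any number of times yields accepted strings of unbounded length, so the language is infinite.

infinite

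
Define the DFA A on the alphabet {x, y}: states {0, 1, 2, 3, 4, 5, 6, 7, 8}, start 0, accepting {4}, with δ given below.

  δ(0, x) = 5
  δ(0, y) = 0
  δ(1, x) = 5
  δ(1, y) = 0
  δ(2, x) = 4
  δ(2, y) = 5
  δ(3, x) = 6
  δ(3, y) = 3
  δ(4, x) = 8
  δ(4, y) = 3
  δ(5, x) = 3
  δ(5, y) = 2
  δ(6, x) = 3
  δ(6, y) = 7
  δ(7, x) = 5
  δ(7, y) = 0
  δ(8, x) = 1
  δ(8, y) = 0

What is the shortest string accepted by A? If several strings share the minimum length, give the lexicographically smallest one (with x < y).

xyx

A breadth-first search from 0 reaches an accepting state first via the path 0 → 5 → 2 → 4 on input xyx.
No string of length < 3 is accepted (BFS exhausts all shorter strings without reaching an accepting state), and xyx is the lexicographically least accepting string of length 3.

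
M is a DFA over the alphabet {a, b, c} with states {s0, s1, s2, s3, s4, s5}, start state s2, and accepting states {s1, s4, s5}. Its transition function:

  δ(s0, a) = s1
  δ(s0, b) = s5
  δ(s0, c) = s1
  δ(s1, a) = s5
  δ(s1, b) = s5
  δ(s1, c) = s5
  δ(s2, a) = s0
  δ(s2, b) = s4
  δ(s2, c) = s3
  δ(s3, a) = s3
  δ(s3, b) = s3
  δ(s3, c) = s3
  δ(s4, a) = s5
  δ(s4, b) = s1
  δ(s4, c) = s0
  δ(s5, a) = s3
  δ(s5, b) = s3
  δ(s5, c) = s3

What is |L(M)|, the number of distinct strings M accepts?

The useful subgraph on states {s0, s1, s2, s4, s5} is acyclic, so L(M) is finite; the longest accepting path visits 5 useful states, giving maximum string length 4.
Counting accepting paths from s2 by length: 1 of length 1, 5 of length 2, 12 of length 3, 6 of length 4. Total 24.

24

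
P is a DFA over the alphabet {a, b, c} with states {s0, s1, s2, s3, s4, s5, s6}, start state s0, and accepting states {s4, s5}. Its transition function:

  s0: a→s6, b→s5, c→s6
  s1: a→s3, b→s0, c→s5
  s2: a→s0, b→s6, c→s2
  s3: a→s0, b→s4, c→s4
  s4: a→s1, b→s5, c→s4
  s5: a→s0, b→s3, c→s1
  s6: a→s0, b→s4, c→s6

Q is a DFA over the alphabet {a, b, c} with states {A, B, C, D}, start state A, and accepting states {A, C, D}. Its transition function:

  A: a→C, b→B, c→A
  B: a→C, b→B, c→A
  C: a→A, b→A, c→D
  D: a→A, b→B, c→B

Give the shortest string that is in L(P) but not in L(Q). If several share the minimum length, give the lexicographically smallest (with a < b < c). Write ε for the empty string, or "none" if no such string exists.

b

The string b is accepted by P but not by Q.
No shorter string lies in the difference, and b is the lexicographically first length-1 string in L(P) \ L(Q).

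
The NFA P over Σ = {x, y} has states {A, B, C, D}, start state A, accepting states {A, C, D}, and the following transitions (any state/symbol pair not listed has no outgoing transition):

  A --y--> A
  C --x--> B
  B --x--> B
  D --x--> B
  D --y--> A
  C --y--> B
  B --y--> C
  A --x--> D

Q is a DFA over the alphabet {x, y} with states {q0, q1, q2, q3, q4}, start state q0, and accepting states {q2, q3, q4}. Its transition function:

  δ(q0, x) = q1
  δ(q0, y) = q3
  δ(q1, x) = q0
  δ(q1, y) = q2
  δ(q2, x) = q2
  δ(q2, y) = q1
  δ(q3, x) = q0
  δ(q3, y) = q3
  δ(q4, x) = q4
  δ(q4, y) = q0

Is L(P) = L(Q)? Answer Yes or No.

The empty string ε is accepted by P but rejected by Q.
So L(P) ≠ L(Q).

No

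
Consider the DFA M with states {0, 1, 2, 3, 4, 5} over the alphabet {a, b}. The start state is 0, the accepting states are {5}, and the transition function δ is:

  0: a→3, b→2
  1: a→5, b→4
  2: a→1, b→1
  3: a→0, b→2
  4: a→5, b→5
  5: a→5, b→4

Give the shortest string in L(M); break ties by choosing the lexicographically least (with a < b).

baa

A breadth-first search from 0 reaches an accepting state first via the path 0 → 2 → 1 → 5 on input baa.
No string of length < 3 is accepted (BFS exhausts all shorter strings without reaching an accepting state), and baa is the lexicographically least accepting string of length 3.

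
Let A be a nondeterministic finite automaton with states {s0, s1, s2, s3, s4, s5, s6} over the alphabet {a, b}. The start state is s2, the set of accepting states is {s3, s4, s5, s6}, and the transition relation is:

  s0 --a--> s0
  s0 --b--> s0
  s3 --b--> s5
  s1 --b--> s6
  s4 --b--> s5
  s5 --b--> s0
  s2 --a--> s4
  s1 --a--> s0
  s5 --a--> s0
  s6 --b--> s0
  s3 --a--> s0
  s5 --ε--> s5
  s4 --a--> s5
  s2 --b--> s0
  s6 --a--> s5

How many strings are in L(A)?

The useful subgraph on states {s2, s4, s5} is acyclic, so L(A) is finite; the longest accepting path visits 3 useful states, giving maximum string length 2.
Counting accepting paths from s2 by length: 1 of length 1, 2 of length 2. Total 3.

3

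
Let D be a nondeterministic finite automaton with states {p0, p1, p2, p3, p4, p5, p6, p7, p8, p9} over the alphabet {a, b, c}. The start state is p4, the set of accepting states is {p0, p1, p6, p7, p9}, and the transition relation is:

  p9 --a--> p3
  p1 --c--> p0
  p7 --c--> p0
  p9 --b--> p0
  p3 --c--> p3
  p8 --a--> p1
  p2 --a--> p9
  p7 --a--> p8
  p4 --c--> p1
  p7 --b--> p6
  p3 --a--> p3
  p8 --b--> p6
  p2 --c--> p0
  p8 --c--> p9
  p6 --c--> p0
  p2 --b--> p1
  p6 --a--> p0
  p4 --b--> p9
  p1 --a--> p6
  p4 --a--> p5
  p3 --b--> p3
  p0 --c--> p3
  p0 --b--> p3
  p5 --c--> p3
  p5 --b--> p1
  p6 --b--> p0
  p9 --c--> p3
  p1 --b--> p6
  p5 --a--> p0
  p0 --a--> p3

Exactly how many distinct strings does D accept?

23

The useful subgraph on states {p0, p1, p4, p5, p6, p9} is acyclic, so L(D) is finite; the longest accepting path visits 5 useful states, giving maximum string length 4.
Counting accepting paths from p4 by length: 2 of length 1, 6 of length 2, 9 of length 3, 6 of length 4. Total 23.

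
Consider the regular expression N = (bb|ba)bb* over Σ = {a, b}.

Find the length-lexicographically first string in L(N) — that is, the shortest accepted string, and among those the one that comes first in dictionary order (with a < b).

bab

By inspection of the expression, no string of length less than 3 matches, and bab is the lexicographically first match of length 3.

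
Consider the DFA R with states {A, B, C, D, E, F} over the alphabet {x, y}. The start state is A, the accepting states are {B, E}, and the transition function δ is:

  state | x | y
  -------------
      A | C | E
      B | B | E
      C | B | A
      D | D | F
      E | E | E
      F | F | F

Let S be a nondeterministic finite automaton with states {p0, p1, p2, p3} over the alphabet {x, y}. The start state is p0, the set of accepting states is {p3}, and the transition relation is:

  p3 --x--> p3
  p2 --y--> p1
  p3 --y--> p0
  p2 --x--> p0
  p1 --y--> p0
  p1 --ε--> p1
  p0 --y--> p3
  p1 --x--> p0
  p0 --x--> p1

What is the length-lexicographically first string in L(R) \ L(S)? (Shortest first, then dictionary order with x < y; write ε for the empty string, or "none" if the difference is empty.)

The string xx is accepted by R but not by S.
No shorter string lies in the difference, and xx is the lexicographically first length-2 string in L(R) \ L(S).

xx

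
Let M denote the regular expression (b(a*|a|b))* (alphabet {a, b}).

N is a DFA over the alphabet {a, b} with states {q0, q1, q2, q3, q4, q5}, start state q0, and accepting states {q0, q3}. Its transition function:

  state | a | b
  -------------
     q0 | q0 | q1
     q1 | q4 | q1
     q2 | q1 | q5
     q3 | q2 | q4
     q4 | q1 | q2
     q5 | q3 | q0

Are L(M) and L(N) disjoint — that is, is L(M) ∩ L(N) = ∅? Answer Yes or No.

The empty string ε is accepted by both M and N.
Hence L(M) ∩ L(N) ≠ ∅.

No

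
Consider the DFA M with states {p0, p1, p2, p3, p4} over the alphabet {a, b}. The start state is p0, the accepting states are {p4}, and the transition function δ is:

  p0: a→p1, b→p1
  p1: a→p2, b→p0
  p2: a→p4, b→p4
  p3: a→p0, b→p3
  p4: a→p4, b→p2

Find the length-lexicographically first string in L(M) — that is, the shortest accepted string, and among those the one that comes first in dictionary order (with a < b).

aaa

A breadth-first search from p0 reaches an accepting state first via the path p0 → p1 → p2 → p4 on input aaa.
No string of length < 3 is accepted (BFS exhausts all shorter strings without reaching an accepting state), and aaa is the lexicographically least accepting string of length 3.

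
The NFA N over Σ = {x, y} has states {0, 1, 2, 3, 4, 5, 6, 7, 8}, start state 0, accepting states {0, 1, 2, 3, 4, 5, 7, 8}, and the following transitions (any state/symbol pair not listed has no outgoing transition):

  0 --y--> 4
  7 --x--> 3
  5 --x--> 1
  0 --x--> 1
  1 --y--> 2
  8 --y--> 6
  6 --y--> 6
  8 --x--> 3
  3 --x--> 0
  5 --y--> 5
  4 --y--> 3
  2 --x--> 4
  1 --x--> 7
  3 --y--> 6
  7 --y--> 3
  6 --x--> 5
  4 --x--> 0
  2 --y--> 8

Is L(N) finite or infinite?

infinite

State 0 is reachable from the start and can reach an accepting state, and it lies on the cycle 0 → 1 → 2 → 8 → 3 → 0.
Traversing that cycle any number of times yields accepted strings of unbounded length, so the language is infinite.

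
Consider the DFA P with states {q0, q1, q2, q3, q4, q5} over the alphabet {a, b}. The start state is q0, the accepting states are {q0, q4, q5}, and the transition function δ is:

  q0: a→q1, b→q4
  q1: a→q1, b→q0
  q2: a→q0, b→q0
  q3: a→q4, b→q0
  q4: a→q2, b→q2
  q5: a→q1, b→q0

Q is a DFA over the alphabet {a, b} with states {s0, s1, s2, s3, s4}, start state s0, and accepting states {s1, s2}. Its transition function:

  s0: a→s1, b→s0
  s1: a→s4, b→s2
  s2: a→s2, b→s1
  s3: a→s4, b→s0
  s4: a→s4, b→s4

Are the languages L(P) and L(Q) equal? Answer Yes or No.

No

The empty string ε is accepted by P but rejected by Q.
So L(P) ≠ L(Q).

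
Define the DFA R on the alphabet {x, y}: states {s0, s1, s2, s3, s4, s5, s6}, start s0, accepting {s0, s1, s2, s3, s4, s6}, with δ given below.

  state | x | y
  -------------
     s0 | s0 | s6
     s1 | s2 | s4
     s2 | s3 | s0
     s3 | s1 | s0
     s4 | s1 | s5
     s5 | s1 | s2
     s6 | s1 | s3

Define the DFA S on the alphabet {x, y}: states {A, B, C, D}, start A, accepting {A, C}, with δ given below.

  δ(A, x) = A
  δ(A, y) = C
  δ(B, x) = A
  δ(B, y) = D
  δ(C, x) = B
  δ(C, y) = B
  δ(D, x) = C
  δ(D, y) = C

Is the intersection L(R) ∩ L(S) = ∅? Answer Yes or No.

No

The empty string ε is accepted by both R and S.
Hence L(R) ∩ L(S) ≠ ∅.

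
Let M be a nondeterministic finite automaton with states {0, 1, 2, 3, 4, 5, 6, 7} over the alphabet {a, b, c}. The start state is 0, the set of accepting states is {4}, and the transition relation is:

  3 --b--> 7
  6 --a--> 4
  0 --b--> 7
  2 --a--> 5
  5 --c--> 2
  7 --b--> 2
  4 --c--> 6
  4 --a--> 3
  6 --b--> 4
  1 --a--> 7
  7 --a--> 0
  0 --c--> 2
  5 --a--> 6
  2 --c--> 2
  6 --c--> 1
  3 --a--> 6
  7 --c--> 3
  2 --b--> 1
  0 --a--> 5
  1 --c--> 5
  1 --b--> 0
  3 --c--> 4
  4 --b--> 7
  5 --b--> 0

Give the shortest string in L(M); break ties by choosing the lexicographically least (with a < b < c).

A breadth-first search from 0 reaches an accepting state first via the path 0 → 5 → 6 → 4 on input aaa.
No string of length < 3 is accepted (BFS exhausts all shorter strings without reaching an accepting state), and aaa is the lexicographically least accepting string of length 3.

aaa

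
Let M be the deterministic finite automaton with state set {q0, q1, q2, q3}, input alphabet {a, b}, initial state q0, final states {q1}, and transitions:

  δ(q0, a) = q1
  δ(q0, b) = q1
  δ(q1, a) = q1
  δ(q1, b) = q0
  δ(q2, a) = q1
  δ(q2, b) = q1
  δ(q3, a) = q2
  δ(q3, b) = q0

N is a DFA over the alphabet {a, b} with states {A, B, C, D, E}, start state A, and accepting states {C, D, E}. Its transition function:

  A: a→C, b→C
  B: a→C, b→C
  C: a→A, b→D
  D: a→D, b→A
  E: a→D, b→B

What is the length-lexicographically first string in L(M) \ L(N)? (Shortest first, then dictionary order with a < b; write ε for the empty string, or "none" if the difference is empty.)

aa

The string aa is accepted by M but not by N.
No shorter string lies in the difference, and aa is the lexicographically first length-2 string in L(M) \ L(N).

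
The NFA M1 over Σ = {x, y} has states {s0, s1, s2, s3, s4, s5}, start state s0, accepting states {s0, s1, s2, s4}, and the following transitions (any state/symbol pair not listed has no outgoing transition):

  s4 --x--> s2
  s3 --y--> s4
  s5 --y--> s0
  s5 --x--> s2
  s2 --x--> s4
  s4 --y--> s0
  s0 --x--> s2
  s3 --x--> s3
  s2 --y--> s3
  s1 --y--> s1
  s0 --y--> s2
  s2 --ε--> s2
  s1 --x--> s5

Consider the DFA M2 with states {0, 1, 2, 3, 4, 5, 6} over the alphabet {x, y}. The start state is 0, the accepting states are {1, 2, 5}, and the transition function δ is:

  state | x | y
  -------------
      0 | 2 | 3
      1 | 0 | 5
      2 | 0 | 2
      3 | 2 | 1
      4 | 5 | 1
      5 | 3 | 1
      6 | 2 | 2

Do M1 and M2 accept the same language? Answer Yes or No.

The empty string ε is accepted by M1 but rejected by M2.
So L(M1) ≠ L(M2).

No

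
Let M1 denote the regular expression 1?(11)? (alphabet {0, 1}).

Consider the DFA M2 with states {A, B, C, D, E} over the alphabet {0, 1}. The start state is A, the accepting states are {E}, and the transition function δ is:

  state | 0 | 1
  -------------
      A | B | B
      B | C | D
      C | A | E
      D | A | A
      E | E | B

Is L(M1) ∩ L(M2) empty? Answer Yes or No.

Yes

Converting the expression M1 to a DFA (subset construction, then merging equivalent states) gives the minimal DFA with states {r0, r1, r2, r3, r4}, start state r0, accepting states {r0, r2, r3, r4} and transitions r0: 0→r1, 1→r2; r1: 0→r1, 1→r1; r2: 0→r1, 1→r3; r3: 0→r1, 1→r4; r4: 0→r1, 1→r1.
Exploring the product automaton M1 × M2 from the start pair (r0, A), following both machines on each input symbol, reaches 9 state pairs: (r0, A), (r1, B), (r2, B), (r1, C), (r1, D), (r3, D), (r1, A), (r1, E), (r4, A).
M1 accepts in {r0, r2, r3, r4} and M2 accepts in {E}; no reachable pair has both components accepting, so no string drives both machines to acceptance simultaneously and L(M1) ∩ L(M2) = ∅.
So no string is accepted by both, and the intersection is empty.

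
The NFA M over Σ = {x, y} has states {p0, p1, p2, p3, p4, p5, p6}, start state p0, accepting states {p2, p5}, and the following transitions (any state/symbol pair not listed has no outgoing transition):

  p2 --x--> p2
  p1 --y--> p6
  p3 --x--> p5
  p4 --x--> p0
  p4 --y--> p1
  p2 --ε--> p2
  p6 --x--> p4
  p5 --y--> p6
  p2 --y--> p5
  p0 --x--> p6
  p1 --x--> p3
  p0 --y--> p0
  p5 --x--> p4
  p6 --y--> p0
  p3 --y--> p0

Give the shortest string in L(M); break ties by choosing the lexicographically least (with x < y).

A breadth-first search from p0 reaches an accepting state first via the path p0 → p6 → p4 → p1 → p3 → p5 on input xxyxx.
No string of length < 5 is accepted (BFS exhausts all shorter strings without reaching an accepting state), and xxyxx is the lexicographically least accepting string of length 5.

xxyxx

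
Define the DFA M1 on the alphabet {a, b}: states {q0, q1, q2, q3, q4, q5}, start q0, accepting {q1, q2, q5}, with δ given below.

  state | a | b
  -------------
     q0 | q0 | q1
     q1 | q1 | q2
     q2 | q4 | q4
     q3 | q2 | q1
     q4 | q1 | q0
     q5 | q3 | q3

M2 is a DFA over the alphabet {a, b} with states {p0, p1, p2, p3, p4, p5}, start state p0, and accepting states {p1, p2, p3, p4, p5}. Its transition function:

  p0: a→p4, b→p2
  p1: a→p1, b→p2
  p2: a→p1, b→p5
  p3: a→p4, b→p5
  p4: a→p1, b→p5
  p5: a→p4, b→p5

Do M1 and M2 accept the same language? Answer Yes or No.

The string a is accepted by M2 but rejected by M1.
So L(M1) ≠ L(M2).

No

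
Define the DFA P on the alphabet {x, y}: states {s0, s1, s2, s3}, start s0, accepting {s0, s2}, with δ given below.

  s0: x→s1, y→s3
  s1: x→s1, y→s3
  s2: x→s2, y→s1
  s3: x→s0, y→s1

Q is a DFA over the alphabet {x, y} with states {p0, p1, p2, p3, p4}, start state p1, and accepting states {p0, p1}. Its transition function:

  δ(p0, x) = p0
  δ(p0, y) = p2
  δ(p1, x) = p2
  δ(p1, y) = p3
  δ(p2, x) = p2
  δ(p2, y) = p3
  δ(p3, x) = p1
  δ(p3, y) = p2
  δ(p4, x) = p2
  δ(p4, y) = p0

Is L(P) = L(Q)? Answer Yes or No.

Exploring the product automaton P × Q from the start pair (s0, p1), following both machines on each input symbol, reaches 3 state pairs: (s0, p1), (s1, p2), (s3, p3).
P accepts in {s0, s2} and Q accepts in {p0, p1}. In every reachable pair the two components are either both accepting — (s0, p1) — or both non-accepting, so no string is accepted by exactly one of the machines: L(P) \ L(Q) and L(Q) \ L(P) are both empty.
Hence every string is accepted by P iff it is accepted by Q, and the two languages coincide.

Yes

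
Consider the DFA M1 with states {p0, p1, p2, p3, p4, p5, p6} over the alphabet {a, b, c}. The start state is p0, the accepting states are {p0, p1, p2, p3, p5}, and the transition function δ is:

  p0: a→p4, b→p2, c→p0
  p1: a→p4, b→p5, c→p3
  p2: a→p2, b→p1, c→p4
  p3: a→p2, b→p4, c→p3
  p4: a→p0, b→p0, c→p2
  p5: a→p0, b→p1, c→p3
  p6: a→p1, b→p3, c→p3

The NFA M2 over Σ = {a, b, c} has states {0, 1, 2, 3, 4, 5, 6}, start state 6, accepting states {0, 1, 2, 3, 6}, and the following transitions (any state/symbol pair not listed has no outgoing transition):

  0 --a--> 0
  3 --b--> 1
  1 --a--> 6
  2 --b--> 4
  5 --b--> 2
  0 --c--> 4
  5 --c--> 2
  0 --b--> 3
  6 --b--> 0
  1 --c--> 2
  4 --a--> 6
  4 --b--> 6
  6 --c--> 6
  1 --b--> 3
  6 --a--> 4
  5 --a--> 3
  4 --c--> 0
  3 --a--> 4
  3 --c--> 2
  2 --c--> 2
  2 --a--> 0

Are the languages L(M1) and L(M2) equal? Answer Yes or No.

Exploring the product automaton M1 × M2 from the start pair (p0, 6), following both machines on each input symbol, reaches 6 state pairs: (p0, 6), (p4, 4), (p2, 0), (p1, 3), (p5, 1), (p3, 2).
M1 accepts in {p0, p1, p2, p3, p5} and M2 accepts in {0, 1, 2, 3, 6}. In every reachable pair the two components are either both accepting — (p0, 6), (p2, 0), (p1, 3), (p5, 1), (p3, 2) — or both non-accepting, so no string is accepted by exactly one of the machines: L(M1) \ L(M2) and L(M2) \ L(M1) are both empty.
Hence every string is accepted by M1 iff it is accepted by M2, and the two languages coincide.

Yes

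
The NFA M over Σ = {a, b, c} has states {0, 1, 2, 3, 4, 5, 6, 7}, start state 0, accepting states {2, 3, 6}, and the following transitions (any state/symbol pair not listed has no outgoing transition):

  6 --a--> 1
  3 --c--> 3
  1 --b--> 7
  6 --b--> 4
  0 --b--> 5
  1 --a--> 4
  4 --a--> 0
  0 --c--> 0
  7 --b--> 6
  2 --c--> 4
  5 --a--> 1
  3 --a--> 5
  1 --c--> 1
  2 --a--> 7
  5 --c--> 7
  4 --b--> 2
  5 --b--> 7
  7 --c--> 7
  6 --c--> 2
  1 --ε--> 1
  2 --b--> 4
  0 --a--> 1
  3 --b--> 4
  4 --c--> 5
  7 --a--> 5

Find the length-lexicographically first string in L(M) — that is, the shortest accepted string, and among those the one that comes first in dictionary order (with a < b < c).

A breadth-first search from 0 reaches an accepting state first via the path 0 → 1 → 4 → 2 on input aab.
No string of length < 3 is accepted (BFS exhausts all shorter strings without reaching an accepting state), and aab is the lexicographically least accepting string of length 3.

aab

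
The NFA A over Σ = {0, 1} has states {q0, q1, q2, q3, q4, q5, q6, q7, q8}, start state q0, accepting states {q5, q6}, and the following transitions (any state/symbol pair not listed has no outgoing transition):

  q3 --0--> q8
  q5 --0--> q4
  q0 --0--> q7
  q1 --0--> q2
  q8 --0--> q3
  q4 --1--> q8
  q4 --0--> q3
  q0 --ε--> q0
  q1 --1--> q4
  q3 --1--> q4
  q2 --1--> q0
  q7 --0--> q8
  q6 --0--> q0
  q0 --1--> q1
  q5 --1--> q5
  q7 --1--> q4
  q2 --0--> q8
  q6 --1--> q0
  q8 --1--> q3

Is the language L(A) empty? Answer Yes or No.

The states reachable from the start state are {q0, q1, q2, q3, q4, q7, q8}.
None of the accepting states {q5, q6} is reachable, so no string is accepted and L(A) = ∅.

Yes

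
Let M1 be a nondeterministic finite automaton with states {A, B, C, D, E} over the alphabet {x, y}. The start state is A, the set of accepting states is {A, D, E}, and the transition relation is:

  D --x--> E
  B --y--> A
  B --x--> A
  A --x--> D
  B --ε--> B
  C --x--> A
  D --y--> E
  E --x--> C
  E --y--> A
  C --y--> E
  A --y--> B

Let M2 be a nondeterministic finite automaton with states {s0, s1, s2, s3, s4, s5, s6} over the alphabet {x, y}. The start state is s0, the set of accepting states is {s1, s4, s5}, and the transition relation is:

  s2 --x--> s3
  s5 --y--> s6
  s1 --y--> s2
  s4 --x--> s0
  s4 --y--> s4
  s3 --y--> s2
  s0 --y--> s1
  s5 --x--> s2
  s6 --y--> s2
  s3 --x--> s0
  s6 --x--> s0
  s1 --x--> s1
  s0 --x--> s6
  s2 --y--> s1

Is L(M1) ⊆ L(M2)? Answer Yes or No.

No

The empty string ε is in L(M1) but not in L(M2).
So L(M1) ⊄ L(M2).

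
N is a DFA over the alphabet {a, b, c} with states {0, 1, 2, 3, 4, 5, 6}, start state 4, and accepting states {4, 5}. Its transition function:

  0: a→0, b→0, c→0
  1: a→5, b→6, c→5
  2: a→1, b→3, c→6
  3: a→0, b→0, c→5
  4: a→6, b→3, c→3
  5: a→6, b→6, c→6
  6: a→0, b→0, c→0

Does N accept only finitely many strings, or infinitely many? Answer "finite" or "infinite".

finite

The useful states (reachable from 4 and able to reach an accepting state) are {3, 4, 5}.
Restricted to these states the transition graph has no cycle, so every accepting path has bounded length and L is finite.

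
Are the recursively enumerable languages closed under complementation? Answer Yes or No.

If both L and its complement were r.e., running the two recognisers in parallel would decide L, so L would be recursive; but there are r.e. languages that are not recursive (e.g. the halting problem), and their complements are therefore not r.e.

No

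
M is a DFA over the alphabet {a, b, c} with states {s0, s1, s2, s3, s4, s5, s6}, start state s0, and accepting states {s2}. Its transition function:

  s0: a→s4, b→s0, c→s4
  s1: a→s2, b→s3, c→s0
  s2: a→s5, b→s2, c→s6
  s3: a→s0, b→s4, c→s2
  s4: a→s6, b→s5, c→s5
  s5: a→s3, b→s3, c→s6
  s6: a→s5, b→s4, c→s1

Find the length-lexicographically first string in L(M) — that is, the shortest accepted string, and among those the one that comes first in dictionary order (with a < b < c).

aaca

A breadth-first search from s0 reaches an accepting state first via the path s0 → s4 → s6 → s1 → s2 on input aaca.
No string of length < 4 is accepted (BFS exhausts all shorter strings without reaching an accepting state), and aaca is the lexicographically least accepting string of length 4.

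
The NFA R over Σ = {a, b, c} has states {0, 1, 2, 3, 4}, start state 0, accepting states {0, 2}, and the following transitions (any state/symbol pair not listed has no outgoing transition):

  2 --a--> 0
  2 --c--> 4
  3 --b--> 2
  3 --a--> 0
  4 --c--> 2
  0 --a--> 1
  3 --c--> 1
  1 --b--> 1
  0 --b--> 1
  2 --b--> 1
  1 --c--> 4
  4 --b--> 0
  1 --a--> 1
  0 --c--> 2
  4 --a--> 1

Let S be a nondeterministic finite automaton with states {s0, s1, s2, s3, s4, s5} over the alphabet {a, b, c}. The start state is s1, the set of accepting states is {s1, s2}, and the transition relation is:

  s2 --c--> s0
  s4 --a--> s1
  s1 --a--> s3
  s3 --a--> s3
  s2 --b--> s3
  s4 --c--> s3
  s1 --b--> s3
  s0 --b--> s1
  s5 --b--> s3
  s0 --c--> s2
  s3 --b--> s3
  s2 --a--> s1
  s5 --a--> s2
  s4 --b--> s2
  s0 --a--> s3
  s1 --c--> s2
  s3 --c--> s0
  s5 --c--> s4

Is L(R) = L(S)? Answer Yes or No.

Exploring the product automaton R × S from the start pair (0, s1), following both machines on each input symbol, reaches 4 state pairs: (0, s1), (1, s3), (2, s2), (4, s0).
R accepts in {0, 2} and S accepts in {s1, s2}. In every reachable pair the two components are either both accepting — (0, s1), (2, s2) — or both non-accepting, so no string is accepted by exactly one of the machines: L(R) \ L(S) and L(S) \ L(R) are both empty.
Hence every string is accepted by R iff it is accepted by S, and the two languages coincide.

Yes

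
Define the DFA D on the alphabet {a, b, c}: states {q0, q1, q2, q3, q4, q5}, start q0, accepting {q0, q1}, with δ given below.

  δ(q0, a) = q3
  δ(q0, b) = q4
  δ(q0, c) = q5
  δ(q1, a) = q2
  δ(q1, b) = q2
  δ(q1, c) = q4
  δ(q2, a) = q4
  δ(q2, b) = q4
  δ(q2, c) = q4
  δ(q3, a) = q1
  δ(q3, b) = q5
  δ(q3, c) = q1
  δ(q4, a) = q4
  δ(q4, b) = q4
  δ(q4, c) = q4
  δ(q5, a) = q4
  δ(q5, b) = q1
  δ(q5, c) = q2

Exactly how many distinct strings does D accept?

5

The useful subgraph on states {q0, q1, q3, q5} is acyclic, so L(D) is finite; the longest accepting path visits 4 useful states, giving maximum string length 3.
Counting accepting paths from q0 by length: 1 of length 0, 3 of length 2, 1 of length 3. Total 5.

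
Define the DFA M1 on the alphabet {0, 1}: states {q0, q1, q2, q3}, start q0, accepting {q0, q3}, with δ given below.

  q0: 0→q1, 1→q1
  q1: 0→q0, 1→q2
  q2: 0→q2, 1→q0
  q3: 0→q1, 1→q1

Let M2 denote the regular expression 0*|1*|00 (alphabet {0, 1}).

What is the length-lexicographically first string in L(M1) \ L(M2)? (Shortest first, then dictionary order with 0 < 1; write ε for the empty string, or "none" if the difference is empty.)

10

The string 10 is accepted by M1 but not by M2.
No shorter string lies in the difference, and 10 is the lexicographically first length-2 string in L(M1) \ L(M2).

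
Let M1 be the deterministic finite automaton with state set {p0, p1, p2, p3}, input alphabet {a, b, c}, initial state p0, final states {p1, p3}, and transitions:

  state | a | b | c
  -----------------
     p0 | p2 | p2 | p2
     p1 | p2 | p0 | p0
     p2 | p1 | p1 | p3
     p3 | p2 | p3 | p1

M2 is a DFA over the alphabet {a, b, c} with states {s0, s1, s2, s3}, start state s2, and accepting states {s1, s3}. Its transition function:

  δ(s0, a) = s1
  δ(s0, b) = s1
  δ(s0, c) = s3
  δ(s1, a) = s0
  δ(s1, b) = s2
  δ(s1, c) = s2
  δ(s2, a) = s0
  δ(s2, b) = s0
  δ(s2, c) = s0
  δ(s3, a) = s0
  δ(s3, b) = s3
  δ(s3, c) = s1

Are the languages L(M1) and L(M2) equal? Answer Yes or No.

Exploring the product automaton M1 × M2 from the start pair (p0, s2), following both machines on each input symbol, reaches 4 state pairs: (p0, s2), (p2, s0), (p1, s1), (p3, s3).
M1 accepts in {p1, p3} and M2 accepts in {s1, s3}. In every reachable pair the two components are either both accepting — (p1, s1), (p3, s3) — or both non-accepting, so no string is accepted by exactly one of the machines: L(M1) \ L(M2) and L(M2) \ L(M1) are both empty.
Hence every string is accepted by M1 iff it is accepted by M2, and the two languages coincide.

Yes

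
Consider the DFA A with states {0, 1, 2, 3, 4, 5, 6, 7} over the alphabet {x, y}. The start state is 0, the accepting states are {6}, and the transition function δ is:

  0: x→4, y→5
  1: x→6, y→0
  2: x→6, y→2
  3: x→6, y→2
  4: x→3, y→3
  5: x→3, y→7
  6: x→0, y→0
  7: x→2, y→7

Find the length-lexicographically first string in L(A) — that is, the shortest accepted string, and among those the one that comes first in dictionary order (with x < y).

xxx

A breadth-first search from 0 reaches an accepting state first via the path 0 → 4 → 3 → 6 on input xxx.
No string of length < 3 is accepted (BFS exhausts all shorter strings without reaching an accepting state), and xxx is the lexicographically least accepting string of length 3.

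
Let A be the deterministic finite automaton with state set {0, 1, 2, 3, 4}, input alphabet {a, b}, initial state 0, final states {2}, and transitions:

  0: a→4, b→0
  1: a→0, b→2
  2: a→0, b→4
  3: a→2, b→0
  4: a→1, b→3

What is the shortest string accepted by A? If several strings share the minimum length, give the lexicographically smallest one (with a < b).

aab

A breadth-first search from 0 reaches an accepting state first via the path 0 → 4 → 1 → 2 on input aab.
No string of length < 3 is accepted (BFS exhausts all shorter strings without reaching an accepting state), and aab is the lexicographically least accepting string of length 3.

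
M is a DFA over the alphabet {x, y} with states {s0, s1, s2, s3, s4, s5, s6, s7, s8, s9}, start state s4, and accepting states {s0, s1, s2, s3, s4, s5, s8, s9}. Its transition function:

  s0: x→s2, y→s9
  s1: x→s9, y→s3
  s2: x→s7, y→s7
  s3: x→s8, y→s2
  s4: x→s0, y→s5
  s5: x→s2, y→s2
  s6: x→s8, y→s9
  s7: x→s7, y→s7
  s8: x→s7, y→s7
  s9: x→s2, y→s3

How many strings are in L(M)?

The useful subgraph on states {s0, s2, s3, s4, s5, s8, s9} is acyclic, so L(M) is finite; the longest accepting path visits 5 useful states, giving maximum string length 4.
Counting accepting paths from s4 by length: 1 of length 0, 2 of length 1, 4 of length 2, 2 of length 3, 2 of length 4. Total 11.

11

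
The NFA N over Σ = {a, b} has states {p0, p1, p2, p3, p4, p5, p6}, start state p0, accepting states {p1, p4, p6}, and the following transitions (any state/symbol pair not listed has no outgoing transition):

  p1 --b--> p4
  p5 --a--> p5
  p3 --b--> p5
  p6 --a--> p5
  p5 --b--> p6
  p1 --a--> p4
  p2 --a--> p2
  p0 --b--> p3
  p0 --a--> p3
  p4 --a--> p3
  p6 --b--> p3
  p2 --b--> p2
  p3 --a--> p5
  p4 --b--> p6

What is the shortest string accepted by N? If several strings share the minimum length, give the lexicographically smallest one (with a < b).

A breadth-first search from p0 reaches an accepting state first via the path p0 → p3 → p5 → p6 on input aab.
No string of length < 3 is accepted (BFS exhausts all shorter strings without reaching an accepting state), and aab is the lexicographically least accepting string of length 3.

aab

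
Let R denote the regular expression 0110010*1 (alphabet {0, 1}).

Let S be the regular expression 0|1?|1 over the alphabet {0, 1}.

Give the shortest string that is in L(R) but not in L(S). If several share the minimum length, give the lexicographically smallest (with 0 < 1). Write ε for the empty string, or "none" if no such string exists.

The string 0110011 is accepted by R but not by S.
No shorter string lies in the difference, and 0110011 is the lexicographically first length-7 string in L(R) \ L(S).

0110011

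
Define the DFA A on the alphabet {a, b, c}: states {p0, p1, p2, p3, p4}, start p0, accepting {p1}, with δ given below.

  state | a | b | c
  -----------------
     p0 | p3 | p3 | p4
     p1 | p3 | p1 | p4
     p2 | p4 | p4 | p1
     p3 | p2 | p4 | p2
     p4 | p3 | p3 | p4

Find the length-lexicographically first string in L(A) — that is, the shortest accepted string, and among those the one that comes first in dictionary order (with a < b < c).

A breadth-first search from p0 reaches an accepting state first via the path p0 → p3 → p2 → p1 on input aac.
No string of length < 3 is accepted (BFS exhausts all shorter strings without reaching an accepting state), and aac is the lexicographically least accepting string of length 3.

aac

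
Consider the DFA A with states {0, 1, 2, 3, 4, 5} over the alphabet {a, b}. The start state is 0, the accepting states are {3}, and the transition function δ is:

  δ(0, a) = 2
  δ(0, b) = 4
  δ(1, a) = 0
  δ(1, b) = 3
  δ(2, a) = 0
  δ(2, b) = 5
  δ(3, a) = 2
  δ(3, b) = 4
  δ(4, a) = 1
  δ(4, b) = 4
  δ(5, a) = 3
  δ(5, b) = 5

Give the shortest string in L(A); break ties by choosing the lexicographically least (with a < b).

A breadth-first search from 0 reaches an accepting state first via the path 0 → 2 → 5 → 3 on input aba.
No string of length < 3 is accepted (BFS exhausts all shorter strings without reaching an accepting state), and aba is the lexicographically least accepting string of length 3.

aba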